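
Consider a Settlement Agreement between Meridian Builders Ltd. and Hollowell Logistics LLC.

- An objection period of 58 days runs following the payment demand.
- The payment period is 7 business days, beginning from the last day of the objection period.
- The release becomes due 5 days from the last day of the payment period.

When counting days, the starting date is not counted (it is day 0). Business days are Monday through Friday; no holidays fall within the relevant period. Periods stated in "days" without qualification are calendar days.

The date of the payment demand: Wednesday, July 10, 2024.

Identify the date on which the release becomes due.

September 22, 2024

The last day of the objection period: 58 calendar days after July 10, 2024 is September 6, 2024.
The last day of the payment period: 7 business days after Friday, September 6, 2024, skipping weekends — Sep 9, Sep 10, Sep 11, Sep 12, Sep 13, Sep 16, Sep 17 — lands on Tuesday, September 17, 2024.
The date on which the release becomes due: 5 calendar days after September 17, 2024 is September 22, 2024.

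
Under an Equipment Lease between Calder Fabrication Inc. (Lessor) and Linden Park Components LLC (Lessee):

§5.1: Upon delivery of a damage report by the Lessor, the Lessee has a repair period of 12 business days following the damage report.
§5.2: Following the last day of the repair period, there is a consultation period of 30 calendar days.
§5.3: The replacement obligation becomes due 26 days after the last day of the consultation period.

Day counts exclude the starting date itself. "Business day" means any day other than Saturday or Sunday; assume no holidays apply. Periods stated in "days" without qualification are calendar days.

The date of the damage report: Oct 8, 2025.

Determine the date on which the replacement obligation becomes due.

Dec 19, 2025

The last day of the repair period: counting 12 business days from Wednesday, Oct 8, 2025 (Oct 9, Oct 10, Oct 13, Oct 14, …, Oct 22, Oct 23, Oct 24, skipping weekends) reaches Friday, Oct 24, 2025.
The last day of the consultation period: 30 calendar days after Oct 24, 2025 is Nov 23, 2025.
The date on which the replacement obligation becomes due: 26 calendar days after Nov 23, 2025 is Dec 19, 2025.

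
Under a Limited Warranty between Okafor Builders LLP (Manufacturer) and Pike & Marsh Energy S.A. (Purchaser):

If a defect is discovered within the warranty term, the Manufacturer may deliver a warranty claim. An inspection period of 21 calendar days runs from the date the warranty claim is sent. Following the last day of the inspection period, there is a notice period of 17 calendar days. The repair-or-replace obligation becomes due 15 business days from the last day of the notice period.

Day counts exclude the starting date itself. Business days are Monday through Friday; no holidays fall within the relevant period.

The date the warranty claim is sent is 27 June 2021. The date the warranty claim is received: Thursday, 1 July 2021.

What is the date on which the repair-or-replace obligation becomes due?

The last day of the inspection period: 21 calendar days after 27 June 2021 is 18 July 2021.
The last day of the notice period: 18 July 2021 + 17 days = 4 August 2021.
The date on which the repair-or-replace obligation becomes due: 15 business days after Wednesday, 4 August 2021, skipping weekends — Aug 5, Aug 6, Aug 9, Aug 10, …, Aug 23, Aug 24, Aug 25 — lands on Wednesday, 25 August 2021.

25 August 2021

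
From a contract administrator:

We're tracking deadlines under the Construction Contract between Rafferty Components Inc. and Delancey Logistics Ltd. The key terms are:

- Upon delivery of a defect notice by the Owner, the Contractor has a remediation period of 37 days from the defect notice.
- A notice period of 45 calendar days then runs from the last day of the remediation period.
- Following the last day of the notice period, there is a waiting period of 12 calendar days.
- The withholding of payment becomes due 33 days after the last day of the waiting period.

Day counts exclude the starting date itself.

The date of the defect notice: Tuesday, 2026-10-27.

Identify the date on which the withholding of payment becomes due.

2027-03-03

The last day of the remediation period: 2026-10-27 + 37 days = 2026-12-03.
The last day of the notice period: 45 calendar days after 2026-12-03 is 2027-01-17.
The last day of the waiting period: 2027-01-17 + 12 days = 2027-01-29.
The date on which the withholding of payment becomes due: 2027-01-29 + 33 days = 2027-03-03.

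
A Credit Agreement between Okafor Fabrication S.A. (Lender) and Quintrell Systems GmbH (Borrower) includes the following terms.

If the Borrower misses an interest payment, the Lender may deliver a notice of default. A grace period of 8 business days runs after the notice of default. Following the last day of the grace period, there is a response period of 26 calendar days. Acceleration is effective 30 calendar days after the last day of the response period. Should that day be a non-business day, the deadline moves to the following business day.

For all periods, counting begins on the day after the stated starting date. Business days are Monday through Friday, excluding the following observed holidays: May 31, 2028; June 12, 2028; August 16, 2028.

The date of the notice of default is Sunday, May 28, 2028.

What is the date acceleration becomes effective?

The last day of the grace period: counting 8 business days from Sunday, May 28, 2028 (May 29, May 30, Jun 1, Jun 2, Jun 5, Jun 6, Jun 7, Jun 8, skipping weekends and the listed holiday on May 31) reaches Thursday, June 8, 2028.
The last day of the response period: June 8, 2028 + 26 days = July 4, 2028.
Adding 30 calendar days to July 4, 2028 gives August 3, 2028, which is the date acceleration becomes effective. August 3, 2028 is a Thursday and is not a listed holiday, so no roll-forward applies.

August 3, 2028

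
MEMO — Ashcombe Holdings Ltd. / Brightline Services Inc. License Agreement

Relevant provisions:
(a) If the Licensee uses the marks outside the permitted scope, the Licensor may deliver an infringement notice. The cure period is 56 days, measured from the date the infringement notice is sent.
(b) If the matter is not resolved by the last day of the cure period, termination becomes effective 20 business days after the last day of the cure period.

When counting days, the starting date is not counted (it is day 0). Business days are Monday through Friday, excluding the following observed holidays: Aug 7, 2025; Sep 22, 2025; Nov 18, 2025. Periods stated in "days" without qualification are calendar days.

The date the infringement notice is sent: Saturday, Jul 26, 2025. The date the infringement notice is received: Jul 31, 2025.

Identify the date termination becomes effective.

The last day of the cure period: Jul 26, 2025 + 56 days = Sep 20, 2025.
From Saturday, Sep 20, 2025, 20 business days (Sep 23, Sep 24, Sep 25, Sep 26, …, Oct 16, Oct 17, Oct 20, skipping weekends and the listed holiday on Sep 22) brings us to Monday, Oct 20, 2025, which is the date termination becomes effective.

Oct 20, 2025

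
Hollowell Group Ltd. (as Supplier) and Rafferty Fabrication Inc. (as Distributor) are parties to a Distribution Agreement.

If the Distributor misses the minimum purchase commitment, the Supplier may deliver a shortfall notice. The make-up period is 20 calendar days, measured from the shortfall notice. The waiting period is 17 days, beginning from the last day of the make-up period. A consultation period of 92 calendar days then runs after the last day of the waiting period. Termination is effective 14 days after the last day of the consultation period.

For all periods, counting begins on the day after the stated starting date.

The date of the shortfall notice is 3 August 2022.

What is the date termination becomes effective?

24 December 2022

Adding 20 calendar days to 3 August 2022 gives 23 August 2022, which is the last day of the make-up period.
The last day of the waiting period: 17 calendar days after 23 August 2022 is 9 September 2022.
Adding 92 calendar days to 9 September 2022 gives 10 December 2022, which is the last day of the consultation period.
The date termination becomes effective: 14 calendar days after 10 December 2022 is 24 December 2022.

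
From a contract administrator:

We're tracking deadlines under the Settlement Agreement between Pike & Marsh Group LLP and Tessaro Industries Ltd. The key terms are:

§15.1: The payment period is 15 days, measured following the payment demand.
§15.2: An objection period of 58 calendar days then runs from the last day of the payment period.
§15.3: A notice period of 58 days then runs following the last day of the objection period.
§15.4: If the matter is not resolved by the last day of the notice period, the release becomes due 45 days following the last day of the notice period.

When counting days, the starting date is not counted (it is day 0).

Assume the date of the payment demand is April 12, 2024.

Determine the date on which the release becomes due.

The last day of the payment period: April 12, 2024 + 15 days = April 27, 2024.
The last day of the objection period: 58 calendar days after April 27, 2024 is June 24, 2024.
The last day of the notice period: June 24, 2024 + 58 days = August 21, 2024.
Adding 45 calendar days to August 21, 2024 gives October 5, 2024, which is the date on which the release becomes due.

October 5, 2024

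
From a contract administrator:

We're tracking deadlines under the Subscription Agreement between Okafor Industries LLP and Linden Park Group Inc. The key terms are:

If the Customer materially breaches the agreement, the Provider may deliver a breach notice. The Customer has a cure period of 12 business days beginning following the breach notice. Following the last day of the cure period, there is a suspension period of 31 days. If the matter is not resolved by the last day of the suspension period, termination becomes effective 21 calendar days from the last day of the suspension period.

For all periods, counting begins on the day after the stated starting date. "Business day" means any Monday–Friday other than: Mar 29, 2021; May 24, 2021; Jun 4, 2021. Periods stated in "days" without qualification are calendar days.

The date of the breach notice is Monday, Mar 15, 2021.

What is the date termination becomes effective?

May 23, 2021

From Monday, Mar 15, 2021, 12 business days (Mar 16, Mar 17, Mar 18, Mar 19, …, Mar 30, Mar 31, Apr 1, skipping weekends and the listed holiday on Mar 29) brings us to Thursday, Apr 1, 2021, which is the last day of the cure period.
The last day of the suspension period: Apr 1, 2021 + 31 days = May 2, 2021.
Adding 21 calendar days to May 2, 2021 gives May 23, 2021, which is the date termination becomes effective.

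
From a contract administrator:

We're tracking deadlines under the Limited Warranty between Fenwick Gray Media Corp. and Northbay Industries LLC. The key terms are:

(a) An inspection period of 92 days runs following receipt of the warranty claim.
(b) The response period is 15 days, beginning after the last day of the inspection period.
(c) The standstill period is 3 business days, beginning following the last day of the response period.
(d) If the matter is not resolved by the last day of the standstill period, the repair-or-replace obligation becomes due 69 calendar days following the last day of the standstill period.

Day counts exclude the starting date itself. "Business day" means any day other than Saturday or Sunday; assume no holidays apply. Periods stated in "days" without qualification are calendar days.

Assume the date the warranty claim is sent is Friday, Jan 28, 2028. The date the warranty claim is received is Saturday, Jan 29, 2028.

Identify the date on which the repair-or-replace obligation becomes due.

The last day of the inspection period: Jan 29, 2028 + 92 days = Apr 30, 2028.
The last day of the response period: Apr 30, 2028 + 15 days = May 15, 2028.
The last day of the standstill period: counting 3 business days from Monday, May 15, 2028 (May 16, May 17, May 18, skipping weekends) reaches Thursday, May 18, 2028.
The date on which the repair-or-replace obligation becomes due: May 18, 2028 + 69 days = Jul 26, 2028.

Jul 26, 2028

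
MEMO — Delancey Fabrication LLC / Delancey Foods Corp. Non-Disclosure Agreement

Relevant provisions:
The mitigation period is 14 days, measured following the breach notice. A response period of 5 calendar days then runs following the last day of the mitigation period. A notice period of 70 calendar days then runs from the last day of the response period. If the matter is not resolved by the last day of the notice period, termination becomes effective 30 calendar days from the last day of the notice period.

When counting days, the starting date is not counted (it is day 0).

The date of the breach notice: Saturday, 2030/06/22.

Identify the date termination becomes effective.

Adding 14 calendar days to 2030/06/22 gives 2030/07/06, which is the last day of the mitigation period.
The last day of the response period: 2030/07/06 + 5 days = 2030/07/11.
The last day of the notice period: 2030/07/11 + 70 days = 2030/09/19.
The date termination becomes effective: 30 calendar days after 2030/09/19 is 2030/10/19.

2030/10/19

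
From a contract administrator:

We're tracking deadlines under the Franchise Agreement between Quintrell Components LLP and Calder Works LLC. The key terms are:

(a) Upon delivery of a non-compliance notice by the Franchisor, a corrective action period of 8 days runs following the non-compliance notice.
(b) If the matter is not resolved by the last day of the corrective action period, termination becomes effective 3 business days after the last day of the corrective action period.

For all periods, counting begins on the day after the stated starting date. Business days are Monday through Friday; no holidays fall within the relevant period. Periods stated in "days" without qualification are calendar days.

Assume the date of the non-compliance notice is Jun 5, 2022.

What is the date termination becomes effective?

Adding 8 calendar days to Jun 5, 2022 gives Jun 13, 2022, which is the last day of the corrective action period.
The date termination becomes effective: 3 business days after Monday, Jun 13, 2022, skipping weekends — Jun 14, Jun 15, Jun 16 — lands on Thursday, Jun 16, 2022.

Jun 16, 2022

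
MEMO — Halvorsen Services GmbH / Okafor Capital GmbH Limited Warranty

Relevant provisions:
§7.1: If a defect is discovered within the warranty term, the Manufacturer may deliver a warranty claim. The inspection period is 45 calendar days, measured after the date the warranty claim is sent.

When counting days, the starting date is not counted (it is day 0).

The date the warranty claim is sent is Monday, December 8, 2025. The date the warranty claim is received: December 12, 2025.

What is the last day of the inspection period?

January 22, 2026

The last day of the inspection period: 45 calendar days after December 8, 2025 is January 22, 2026.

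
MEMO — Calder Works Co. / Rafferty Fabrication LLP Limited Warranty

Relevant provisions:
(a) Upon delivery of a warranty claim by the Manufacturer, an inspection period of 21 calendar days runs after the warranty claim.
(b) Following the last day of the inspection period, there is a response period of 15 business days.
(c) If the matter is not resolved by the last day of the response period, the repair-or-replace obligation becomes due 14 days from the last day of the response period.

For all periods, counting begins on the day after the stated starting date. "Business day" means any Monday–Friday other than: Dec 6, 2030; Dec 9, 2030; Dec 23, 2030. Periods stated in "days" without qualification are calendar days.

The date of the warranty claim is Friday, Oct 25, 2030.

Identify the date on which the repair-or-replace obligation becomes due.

The last day of the inspection period: 21 calendar days after Oct 25, 2030 is Nov 15, 2030.
The last day of the response period: 15 business days after Friday, Nov 15, 2030, skipping weekends and the listed holidays on Dec 6, Dec 9 — Nov 18, Nov 19, Nov 20, Nov 21, …, Dec 4, Dec 5, Dec 10 — lands on Tuesday, Dec 10, 2030.
Adding 14 calendar days to Dec 10, 2030 gives Dec 24, 2030, which is the date on which the repair-or-replace obligation becomes due.

Dec 24, 2030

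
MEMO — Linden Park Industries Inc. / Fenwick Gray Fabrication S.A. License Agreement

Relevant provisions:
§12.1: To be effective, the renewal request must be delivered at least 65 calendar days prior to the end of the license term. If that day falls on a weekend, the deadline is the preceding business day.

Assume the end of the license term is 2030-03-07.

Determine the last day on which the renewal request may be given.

2030-01-01

Counting back 65 calendar days from 2030-03-07 gives 2030-01-01. That is a Tuesday, so no adjustment is needed.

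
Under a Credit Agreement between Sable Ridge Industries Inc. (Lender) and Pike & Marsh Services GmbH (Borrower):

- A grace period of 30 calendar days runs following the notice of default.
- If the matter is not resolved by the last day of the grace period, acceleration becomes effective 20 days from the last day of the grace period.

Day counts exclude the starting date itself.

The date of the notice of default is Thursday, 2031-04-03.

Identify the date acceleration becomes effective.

2031-05-23

The last day of the grace period: 2031-04-03 + 30 days = 2031-05-03.
Adding 20 calendar days to 2031-05-03 gives 2031-05-23, which is the date acceleration becomes effective.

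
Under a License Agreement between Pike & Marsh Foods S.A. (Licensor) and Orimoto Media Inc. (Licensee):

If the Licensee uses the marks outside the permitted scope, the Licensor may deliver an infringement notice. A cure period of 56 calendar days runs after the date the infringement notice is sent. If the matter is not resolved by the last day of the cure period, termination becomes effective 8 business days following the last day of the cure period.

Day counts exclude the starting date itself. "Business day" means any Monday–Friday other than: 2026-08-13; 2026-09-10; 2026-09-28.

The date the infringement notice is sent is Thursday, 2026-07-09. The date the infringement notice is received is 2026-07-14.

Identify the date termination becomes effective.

The last day of the cure period: 2026-07-09 + 56 days = 2026-09-03.
The date termination becomes effective: counting 8 business days from Thursday, 2026-09-03 (Sep 4, Sep 7, Sep 8, Sep 9, Sep 11, Sep 14, Sep 15, Sep 16, skipping weekends and the listed holiday on Sep 10) reaches Wednesday, 2026-09-16.

2026-09-16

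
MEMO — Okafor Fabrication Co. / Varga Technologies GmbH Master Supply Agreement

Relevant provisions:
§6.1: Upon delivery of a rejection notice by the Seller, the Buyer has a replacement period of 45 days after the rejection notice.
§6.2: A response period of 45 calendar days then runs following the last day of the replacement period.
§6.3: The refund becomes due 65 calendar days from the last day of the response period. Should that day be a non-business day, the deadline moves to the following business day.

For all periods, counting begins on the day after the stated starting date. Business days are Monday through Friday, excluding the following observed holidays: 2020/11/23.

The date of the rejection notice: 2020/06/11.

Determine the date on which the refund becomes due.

2020/11/13

Adding 45 calendar days to 2020/06/11 gives 2020/07/26, which is the last day of the replacement period.
The last day of the response period: 2020/07/26 + 45 days = 2020/09/09.
The date on which the refund becomes due: 2020/09/09 + 65 days = 2020/11/13. 2020/11/13 is a Friday and is not a listed holiday, so no roll-forward applies.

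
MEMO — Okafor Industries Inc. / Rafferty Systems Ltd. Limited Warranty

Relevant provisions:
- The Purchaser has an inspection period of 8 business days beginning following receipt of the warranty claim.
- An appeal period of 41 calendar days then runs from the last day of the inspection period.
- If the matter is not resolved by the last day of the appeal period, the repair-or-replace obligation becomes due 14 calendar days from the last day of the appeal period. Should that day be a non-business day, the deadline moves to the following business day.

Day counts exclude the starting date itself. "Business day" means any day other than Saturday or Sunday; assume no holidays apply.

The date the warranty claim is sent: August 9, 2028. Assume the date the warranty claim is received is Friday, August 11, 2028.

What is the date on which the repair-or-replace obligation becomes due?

The last day of the inspection period: 8 business days after Friday, August 11, 2028, skipping weekends — Aug 14, Aug 15, Aug 16, Aug 17, Aug 18, Aug 21, Aug 22, Aug 23 — lands on Wednesday, August 23, 2028.
The last day of the appeal period: 41 calendar days after August 23, 2028 is October 3, 2028.
The date on which the repair-or-replace obligation becomes due: October 3, 2028 + 14 days = October 17, 2028. October 17, 2028 is a Tuesday, so no roll-forward applies.

October 17, 2028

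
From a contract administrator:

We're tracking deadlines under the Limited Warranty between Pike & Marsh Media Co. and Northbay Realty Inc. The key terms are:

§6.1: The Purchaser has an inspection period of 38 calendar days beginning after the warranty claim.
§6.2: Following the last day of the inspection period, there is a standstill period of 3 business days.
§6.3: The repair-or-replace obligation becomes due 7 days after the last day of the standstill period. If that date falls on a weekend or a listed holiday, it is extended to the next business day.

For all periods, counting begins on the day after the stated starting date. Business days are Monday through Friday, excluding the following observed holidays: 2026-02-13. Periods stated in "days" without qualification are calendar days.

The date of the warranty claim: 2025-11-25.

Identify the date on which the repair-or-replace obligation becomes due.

2026-01-14

Adding 38 calendar days to 2025-11-25 gives 2026-01-02, which is the last day of the inspection period.
The last day of the standstill period: 3 business days after Friday, 2026-01-02, skipping weekends — Jan 5, Jan 6, Jan 7 — lands on Wednesday, 2026-01-07.
The date on which the repair-or-replace obligation becomes due: 2026-01-07 + 7 days = 2026-01-14. 2026-01-14 is a Wednesday and is not a listed holiday, so no roll-forward applies.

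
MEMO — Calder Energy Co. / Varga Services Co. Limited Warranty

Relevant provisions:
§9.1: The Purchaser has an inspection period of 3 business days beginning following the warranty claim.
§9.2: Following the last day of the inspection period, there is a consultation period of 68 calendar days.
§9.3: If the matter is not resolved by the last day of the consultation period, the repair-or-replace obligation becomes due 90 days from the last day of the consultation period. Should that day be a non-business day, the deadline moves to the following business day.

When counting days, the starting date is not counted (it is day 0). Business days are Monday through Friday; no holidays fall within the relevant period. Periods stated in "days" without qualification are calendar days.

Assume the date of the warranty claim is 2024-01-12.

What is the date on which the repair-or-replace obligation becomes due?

2024-06-24

From Friday, 2024-01-12, 3 business days (Jan 15, Jan 16, Jan 17, skipping weekends) brings us to Wednesday, 2024-01-17, which is the last day of the inspection period.
Adding 68 calendar days to 2024-01-17 gives 2024-03-25, which is the last day of the consultation period.
Adding 90 calendar days to 2024-03-25 gives 2024-06-23, which is the date on which the repair-or-replace obligation becomes due. That falls on a Sunday, so it rolls to the next business day, Monday, 2024-06-24.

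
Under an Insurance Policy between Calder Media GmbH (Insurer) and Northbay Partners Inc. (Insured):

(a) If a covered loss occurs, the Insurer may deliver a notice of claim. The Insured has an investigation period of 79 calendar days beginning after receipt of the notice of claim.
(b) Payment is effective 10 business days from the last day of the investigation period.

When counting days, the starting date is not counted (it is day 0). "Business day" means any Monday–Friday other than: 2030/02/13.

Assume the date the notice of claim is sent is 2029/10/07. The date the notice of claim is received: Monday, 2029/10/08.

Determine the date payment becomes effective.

2030/01/09

The last day of the investigation period: 2029/10/08 + 79 days = 2029/12/26.
The date payment becomes effective: 10 business days after Wednesday, 2029/12/26, skipping weekends — Dec 27, Dec 28, Dec 31, Jan 1, Jan 2, Jan 3, Jan 4, Jan 7, Jan 8, Jan 9 — lands on Wednesday, 2030/01/09.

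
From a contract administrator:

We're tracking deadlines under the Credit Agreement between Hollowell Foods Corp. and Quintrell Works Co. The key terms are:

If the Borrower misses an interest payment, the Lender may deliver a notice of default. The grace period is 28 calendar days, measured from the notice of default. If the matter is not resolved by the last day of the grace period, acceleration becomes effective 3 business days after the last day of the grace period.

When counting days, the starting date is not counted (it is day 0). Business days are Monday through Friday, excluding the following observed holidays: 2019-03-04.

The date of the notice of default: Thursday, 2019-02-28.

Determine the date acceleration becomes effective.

Adding 28 calendar days to 2019-02-28 gives 2019-03-28, which is the last day of the grace period.
The date acceleration becomes effective: counting 3 business days from Thursday, 2019-03-28 (Mar 29, Apr 1, Apr 2, skipping weekends) reaches Tuesday, 2019-04-02.

2019-04-02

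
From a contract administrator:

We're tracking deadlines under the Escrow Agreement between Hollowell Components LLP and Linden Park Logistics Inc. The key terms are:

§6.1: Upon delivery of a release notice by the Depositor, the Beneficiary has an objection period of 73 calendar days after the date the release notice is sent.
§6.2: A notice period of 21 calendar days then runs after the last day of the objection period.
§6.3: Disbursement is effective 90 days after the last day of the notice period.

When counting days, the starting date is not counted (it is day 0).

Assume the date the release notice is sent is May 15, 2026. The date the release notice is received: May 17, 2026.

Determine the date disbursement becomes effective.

The last day of the objection period: 73 calendar days after May 15, 2026 is July 27, 2026.
Adding 21 calendar days to July 27, 2026 gives August 17, 2026, which is the last day of the notice period.
The date disbursement becomes effective: August 17, 2026 + 90 days = November 15, 2026.

November 15, 2026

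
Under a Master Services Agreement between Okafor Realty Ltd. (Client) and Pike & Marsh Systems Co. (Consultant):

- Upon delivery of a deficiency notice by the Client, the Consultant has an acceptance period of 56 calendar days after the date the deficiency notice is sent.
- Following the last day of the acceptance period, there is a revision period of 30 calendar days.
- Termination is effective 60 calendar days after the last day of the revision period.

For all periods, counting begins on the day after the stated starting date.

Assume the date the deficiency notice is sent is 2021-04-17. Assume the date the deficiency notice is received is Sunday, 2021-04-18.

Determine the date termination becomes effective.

2021-09-10

The last day of the acceptance period: 2021-04-17 + 56 days = 2021-06-12.
The last day of the revision period: 30 calendar days after 2021-06-12 is 2021-07-12.
The date termination becomes effective: 2021-07-12 + 60 days = 2021-09-10.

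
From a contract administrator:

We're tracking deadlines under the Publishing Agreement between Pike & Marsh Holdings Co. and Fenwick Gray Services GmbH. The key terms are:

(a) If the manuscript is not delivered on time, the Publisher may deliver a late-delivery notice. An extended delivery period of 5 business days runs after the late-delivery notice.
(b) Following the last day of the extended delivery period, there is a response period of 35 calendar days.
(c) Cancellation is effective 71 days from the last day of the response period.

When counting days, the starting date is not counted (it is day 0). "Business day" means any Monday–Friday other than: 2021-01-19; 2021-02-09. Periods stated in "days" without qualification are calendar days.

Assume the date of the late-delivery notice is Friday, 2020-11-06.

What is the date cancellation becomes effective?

From Friday, 2020-11-06, 5 business days (Nov 9, Nov 10, Nov 11, Nov 12, Nov 13, skipping weekends) brings us to Friday, 2020-11-13, which is the last day of the extended delivery period.
The last day of the response period: 35 calendar days after 2020-11-13 is 2020-12-18.
The date cancellation becomes effective: 71 calendar days after 2020-12-18 is 2021-02-27.

2021-02-27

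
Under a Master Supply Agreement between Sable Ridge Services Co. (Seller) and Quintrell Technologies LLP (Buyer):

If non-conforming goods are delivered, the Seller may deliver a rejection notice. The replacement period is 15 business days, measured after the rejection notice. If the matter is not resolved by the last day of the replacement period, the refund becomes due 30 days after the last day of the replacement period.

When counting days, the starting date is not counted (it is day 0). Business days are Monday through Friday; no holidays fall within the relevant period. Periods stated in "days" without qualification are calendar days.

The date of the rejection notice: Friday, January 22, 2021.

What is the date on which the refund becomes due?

March 14, 2021

The last day of the replacement period: 15 business days after Friday, January 22, 2021, skipping weekends — Jan 25, Jan 26, Jan 27, Jan 28, …, Feb 10, Feb 11, Feb 12 — lands on Friday, February 12, 2021.
Adding 30 calendar days to February 12, 2021 gives March 14, 2021, which is the date on which the refund becomes due.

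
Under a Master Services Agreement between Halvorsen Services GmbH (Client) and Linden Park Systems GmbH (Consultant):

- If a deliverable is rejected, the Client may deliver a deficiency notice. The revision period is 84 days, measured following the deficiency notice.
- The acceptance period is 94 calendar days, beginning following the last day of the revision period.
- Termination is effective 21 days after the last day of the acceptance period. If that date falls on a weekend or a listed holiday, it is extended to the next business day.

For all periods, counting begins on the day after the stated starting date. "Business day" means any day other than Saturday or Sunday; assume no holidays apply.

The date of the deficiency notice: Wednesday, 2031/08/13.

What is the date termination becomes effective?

The last day of the revision period: 2031/08/13 + 84 days = 2031/11/05.
The last day of the acceptance period: 94 calendar days after 2031/11/05 is 2032/02/07.
Adding 21 calendar days to 2032/02/07 gives 2032/02/28, which is the date termination becomes effective. That falls on a Saturday, so it rolls to the next business day, Monday, 2032/03/01.

2032/03/01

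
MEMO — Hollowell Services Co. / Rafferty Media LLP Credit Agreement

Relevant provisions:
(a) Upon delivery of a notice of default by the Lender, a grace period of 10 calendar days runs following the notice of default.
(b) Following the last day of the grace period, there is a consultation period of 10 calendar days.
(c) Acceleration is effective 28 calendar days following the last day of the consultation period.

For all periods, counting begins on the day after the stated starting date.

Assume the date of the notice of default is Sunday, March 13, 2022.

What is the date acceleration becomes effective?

Adding 10 calendar days to March 13, 2022 gives March 23, 2022, which is the last day of the grace period.
The last day of the consultation period: 10 calendar days after March 23, 2022 is April 2, 2022.
The date acceleration becomes effective: 28 calendar days after April 2, 2022 is April 30, 2022.

April 30, 2022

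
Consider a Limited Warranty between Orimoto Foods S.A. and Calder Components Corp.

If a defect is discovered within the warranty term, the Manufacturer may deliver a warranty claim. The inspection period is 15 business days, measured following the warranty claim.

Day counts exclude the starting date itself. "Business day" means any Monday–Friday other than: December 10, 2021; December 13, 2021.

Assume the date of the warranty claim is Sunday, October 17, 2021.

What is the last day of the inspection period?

November 5, 2021

From Sunday, October 17, 2021, 15 business days (Oct 18, Oct 19, Oct 20, Oct 21, …, Nov 3, Nov 4, Nov 5, skipping weekends) brings us to Friday, November 5, 2021, which is the last day of the inspection period.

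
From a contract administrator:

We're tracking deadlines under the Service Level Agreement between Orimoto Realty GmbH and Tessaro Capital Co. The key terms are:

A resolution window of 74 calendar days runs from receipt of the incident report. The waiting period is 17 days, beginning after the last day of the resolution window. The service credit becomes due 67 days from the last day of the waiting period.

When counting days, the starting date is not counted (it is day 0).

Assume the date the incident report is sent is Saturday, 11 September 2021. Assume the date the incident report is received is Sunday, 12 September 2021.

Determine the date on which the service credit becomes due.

The last day of the resolution window: 74 calendar days after 12 September 2021 is 25 November 2021.
The last day of the waiting period: 25 November 2021 + 17 days = 12 December 2021.
Adding 67 calendar days to 12 December 2021 gives 17 February 2022, which is the date on which the service credit becomes due.

17 February 2022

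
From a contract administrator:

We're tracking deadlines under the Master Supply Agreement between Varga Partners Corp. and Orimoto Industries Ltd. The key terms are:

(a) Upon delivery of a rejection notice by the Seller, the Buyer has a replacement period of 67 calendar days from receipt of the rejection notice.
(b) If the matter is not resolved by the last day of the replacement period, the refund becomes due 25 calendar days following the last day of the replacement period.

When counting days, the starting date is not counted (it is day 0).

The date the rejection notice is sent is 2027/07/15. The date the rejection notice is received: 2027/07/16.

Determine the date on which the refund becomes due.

2027/10/16

The last day of the replacement period: 67 calendar days after 2027/07/16 is 2027/09/21.
The date on which the refund becomes due: 2027/09/21 + 25 days = 2027/10/16.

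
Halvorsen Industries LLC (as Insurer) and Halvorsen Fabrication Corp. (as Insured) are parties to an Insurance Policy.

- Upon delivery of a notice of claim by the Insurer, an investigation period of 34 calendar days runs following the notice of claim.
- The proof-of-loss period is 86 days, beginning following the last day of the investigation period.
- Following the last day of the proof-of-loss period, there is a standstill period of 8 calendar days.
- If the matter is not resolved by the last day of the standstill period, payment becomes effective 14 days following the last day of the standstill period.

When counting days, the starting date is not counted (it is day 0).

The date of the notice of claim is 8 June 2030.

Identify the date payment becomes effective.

28 October 2030

Adding 34 calendar days to 8 June 2030 gives 12 July 2030, which is the last day of the investigation period.
The last day of the proof-of-loss period: 86 calendar days after 12 July 2030 is 6 October 2030.
The last day of the standstill period: 8 calendar days after 6 October 2030 is 14 October 2030.
The date payment becomes effective: 14 October 2030 + 14 days = 28 October 2030.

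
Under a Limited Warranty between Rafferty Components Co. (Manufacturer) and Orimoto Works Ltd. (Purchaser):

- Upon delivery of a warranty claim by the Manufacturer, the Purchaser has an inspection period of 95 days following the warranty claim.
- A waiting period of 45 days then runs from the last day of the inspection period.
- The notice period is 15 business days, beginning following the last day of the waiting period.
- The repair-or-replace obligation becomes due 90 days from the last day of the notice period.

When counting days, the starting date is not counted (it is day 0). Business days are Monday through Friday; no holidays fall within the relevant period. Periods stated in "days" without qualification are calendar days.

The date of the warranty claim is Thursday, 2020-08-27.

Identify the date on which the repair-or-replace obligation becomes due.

The last day of the inspection period: 95 calendar days after 2020-08-27 is 2020-11-30.
Adding 45 calendar days to 2020-11-30 gives 2021-01-14, which is the last day of the waiting period.
From Thursday, 2021-01-14, 15 business days (Jan 15, Jan 18, Jan 19, Jan 20, …, Feb 2, Feb 3, Feb 4, skipping weekends) brings us to Thursday, 2021-02-04, which is the last day of the notice period.
The date on which the repair-or-replace obligation becomes due: 2021-02-04 + 90 days = 2021-05-05.

2021-05-05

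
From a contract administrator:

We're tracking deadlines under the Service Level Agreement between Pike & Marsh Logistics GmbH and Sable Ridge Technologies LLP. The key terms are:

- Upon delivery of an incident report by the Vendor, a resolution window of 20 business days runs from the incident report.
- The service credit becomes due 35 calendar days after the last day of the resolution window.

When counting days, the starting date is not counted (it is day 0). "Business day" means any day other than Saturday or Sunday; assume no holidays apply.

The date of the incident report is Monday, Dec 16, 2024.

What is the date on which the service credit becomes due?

Feb 17, 2025

From Monday, Dec 16, 2024, 20 business days (Dec 17, Dec 18, Dec 19, Dec 20, …, Jan 9, Jan 10, Jan 13, skipping weekends) brings us to Monday, Jan 13, 2025, which is the last day of the resolution window.
The date on which the service credit becomes due: Jan 13, 2025 + 35 days = Feb 17, 2025.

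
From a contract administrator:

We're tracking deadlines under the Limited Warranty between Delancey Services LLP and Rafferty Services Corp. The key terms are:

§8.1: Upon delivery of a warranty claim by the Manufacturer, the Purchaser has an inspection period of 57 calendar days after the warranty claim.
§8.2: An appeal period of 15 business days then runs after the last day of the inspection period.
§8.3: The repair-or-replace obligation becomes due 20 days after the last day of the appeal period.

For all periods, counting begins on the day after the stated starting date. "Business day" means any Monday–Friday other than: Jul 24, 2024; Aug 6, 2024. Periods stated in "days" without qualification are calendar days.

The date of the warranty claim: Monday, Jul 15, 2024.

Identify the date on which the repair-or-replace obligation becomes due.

Oct 21, 2024

The last day of the inspection period: Jul 15, 2024 + 57 days = Sep 10, 2024.
The last day of the appeal period: 15 business days after Tuesday, Sep 10, 2024, skipping weekends — Sep 11, Sep 12, Sep 13, Sep 16, …, Sep 27, Sep 30, Oct 1 — lands on Tuesday, Oct 1, 2024.
The date on which the repair-or-replace obligation becomes due: 20 calendar days after Oct 1, 2024 is Oct 21, 2024.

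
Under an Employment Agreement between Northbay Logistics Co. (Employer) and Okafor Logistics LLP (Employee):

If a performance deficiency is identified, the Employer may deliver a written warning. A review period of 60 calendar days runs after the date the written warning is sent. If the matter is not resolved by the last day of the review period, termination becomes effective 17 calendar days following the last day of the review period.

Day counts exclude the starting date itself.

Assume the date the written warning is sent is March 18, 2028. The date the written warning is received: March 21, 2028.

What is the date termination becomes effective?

The last day of the review period: March 18, 2028 + 60 days = May 17, 2028.
The date termination becomes effective: May 17, 2028 + 17 days = June 3, 2028.

June 3, 2028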